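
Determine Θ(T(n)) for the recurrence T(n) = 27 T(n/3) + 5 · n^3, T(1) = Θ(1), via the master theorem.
T(n) = Θ(n^3 log n)

log_3 27 = 3, and f(n) = 5 · n^3 = Θ(n^(log_3 27)). This is Case 2 of the master theorem: T(n) = Θ(f(n) · log n) = Θ(n^3 log n).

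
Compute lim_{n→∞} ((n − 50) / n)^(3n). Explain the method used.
lim = e^(−150)

Rewrite as (1 − 50/n)^(3n). By the standard limit (1 + x/n)^n → e^x, we have (1 − 50/n)^n → e^(−50), and raising to the 3rd power gives e^(−150).
More precisely, ln[(1 − 50/n)^(3n)] = 3n · ln(1 − 50/n) = 3n · (-50/n + O(1/n^2)) = -150 + O(1/n) → -150.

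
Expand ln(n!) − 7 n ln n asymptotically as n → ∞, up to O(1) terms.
ln(n!) − 7 n ln n = −6 n ln n − n + (1/2) ln(2π n) + O(1/n)

Stirling: ln((n)!) = n ln(n) − n + (1/2) ln(2π·n) + O(1/n).
Here n ln(n) = n ln n.
Subtract 7n ln n: leading term is (1 − 7) n ln n = −6 n ln n. The next term is −n. Then the (1/2) ln(2π·n) correction.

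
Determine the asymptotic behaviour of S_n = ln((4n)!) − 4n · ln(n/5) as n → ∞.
S_n ~ 4n · (ln 20 − 1) + O(ln n)

Stirling: ln((4n)!) = 4n ln(4n) − 4n + O(ln n).
  S_n = 4n ln(4n) − 4n − 4n ln(n/5) + O(ln n)
      = 4n ln(4n) − 4n ln n + 4n ln 5 − 4n + O(ln n)
      = 4n ln 4 + 4n ln 5 − 4n + O(ln n)
      = 4n (ln 20 − 1) + O(ln n).
Numerically ln(20) − 1 ≈ 1.9957.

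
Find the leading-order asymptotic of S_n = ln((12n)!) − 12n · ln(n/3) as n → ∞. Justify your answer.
S_n ~ 12n · (ln 36 − 1) + O(ln n)

Stirling: ln((12n)!) = 12n ln(12n) − 12n + O(ln n).
  S_n = 12n ln(12n) − 12n − 12n ln(n/3) + O(ln n)
      = 12n ln(12n) − 12n ln n + 12n ln 3 − 12n + O(ln n)
      = 12n ln 12 + 12n ln 3 − 12n + O(ln n)
      = 12n (ln 36 − 1) + O(ln n).
Numerically ln(36) − 1 ≈ 2.5835.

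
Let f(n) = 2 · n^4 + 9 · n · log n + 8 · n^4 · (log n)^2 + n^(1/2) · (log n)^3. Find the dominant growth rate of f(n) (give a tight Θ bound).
f(n) ∈ Θ(n^4 · (log n)^2)

Compare the terms by growth order. For large n, n^a · (log n)^b dominates n^a' · (log n)^b' iff a > a', or (a = a' and b > b'). Ranking the 4 terms shows the dominant one is 8 · n^4 · (log n)^2. Hence f(n) ∈ Θ(n^4 · (log n)^2).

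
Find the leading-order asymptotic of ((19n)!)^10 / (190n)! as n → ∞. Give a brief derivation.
((19n)!)^10/(190n)! ~ ((2π·19n)^(9/2) / sqrt(10)) · 10^(−10·19n)  →  0

Write N = 19n. Stirling: N! ~ sqrt(2π N)(N/e)^N and (10N)! ~ sqrt(2π·10N)·(10N/e)^(10N).
  (N!)^10/(10N)! ~ (2π N)^(10/2) (N/e)^(10N) / [sqrt(2π·10N) (10N/e)^(10N)]
     = (2π N)^(10/2) / sqrt(2π·10N) · (N/(10N))^(10N)
     = (2π N)^((10−1)/2) / sqrt(10) · 10^(−10N).
Since 10^10 > 1, the factor 10^(−10N) decays exponentially, so the ratio → 0. Substituting N = 19n gives the stated form.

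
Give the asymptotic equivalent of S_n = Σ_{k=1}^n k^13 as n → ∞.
S_n ~ n^14 / 14

By integral comparison (Euler-Maclaurin), Σ_{k=1}^n k^13 = ∫_0^n x^13 dx + O(n^13) = n^14/14 + O(n^13). (Equivalently, Faulhaber's formula gives the same leading term.)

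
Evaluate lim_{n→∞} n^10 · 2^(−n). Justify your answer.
lim = 0

Exponentials with base > 1 dominate every fixed polynomial: for any fixed c, n^c / 2^n → 0 as n → ∞ (e.g. by the ratio test, or by writing 2^n = e^(n ln 2) and noting e^(n ln 2) / n^c → ∞). Hence n^10 · 2^(−n) = n^10 / 2^n → 0.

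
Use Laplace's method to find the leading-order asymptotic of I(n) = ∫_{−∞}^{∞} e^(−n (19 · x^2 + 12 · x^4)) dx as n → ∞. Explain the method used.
I(n) ~ sqrt(π/(19n))

φ(x) = 19 · x^2 + 12 · x^4 has its unique global minimum at x* = 0 (since φ'(x) = 38x + 48x^3 = 0 only at x = 0 for real x with both coefficients positive, and φ → ∞ as |x| → ∞). At x* = 0, φ(0) = 0 and φ''(0) = 38. Laplace's method then gives
  I(n) ~ sqrt(2π / (n · φ''(0))) · e^(−n φ(0)) = sqrt(2π / (38n)) = sqrt(π/(19n)).
The 12 · x^4 term contributes only at subleading order (an O(1/n) relative correction).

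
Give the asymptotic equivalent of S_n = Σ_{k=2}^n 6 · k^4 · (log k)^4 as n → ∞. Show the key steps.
S_n ~ 6 · n^5 · (log n)^4 / 5

By integral comparison, S_n = ∫_1^n 6 · x^4 · (log x)^4 dx + O(n^4 · (log n)^4). For the integral, the leading term of ∫_1^n x^4 (log x)^4 dx is n^5/5 · (log n)^4 (by repeated integration by parts; each step lowers the log-exponent and produces a relatively O(1/log n) correction). Hence S_n ~ 6 · n^5 · (log n)^4 / 5.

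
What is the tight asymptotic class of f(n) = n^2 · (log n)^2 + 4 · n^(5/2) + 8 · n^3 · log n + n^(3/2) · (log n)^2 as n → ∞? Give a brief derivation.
f(n) ∈ Θ(n^3 · log n)

Compare the terms by growth order. For large n, n^a · (log n)^b dominates n^a' · (log n)^b' iff a > a', or (a = a' and b > b'). Ranking the 4 terms shows the dominant one is 8 · n^3 · log n. Hence f(n) ∈ Θ(n^3 · log n).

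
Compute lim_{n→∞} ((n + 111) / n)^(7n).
lim = e^777

Rewrite as (1 + 111/n)^(7n). By the standard limit (1 + x/n)^n → e^x, we have (1 + 111/n)^n → e^111, and raising to the 7th power gives e^777.
More precisely, ln[(1 + 111/n)^(7n)] = 7n · ln(1 + 111/n) = 7n · (111/n + O(1/n^2)) = 777 + O(1/n) → 777.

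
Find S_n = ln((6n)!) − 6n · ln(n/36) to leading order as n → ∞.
S_n ~ 6n · (ln 216 − 1) + O(ln n)

Stirling: ln((6n)!) = 6n ln(6n) − 6n + O(ln n).
  S_n = 6n ln(6n) − 6n − 6n ln(n/36) + O(ln n)
      = 6n ln(6n) − 6n ln n + 6n ln 36 − 6n + O(ln n)
      = 6n ln 6 + 6n ln 36 − 6n + O(ln n)
      = 6n (ln 216 − 1) + O(ln n).
Numerically ln(216) − 1 ≈ 4.3753.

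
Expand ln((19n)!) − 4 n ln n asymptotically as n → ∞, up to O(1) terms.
ln((19n)!) − 4 n ln n = 15 n ln n + 19(ln 19 − 1) n + (1/2) ln(2π·19n) + O(1/n)

Stirling: ln((19n)!) = 19n ln(19n) − 19n + (1/2) ln(2π·19n) + O(1/n).
Expand 19n ln(19n) = 19n (ln n + ln 19) = 19n ln n + 19n ln 19.
Subtract 4n ln n: leading term is (19 − 4) n ln n = 15 n ln n. The next term is 19n ln 19 − 19n = 19(ln 19 − 1) n. Then the (1/2) ln(2π·19n) correction.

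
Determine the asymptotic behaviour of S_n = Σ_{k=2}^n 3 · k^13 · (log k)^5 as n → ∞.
S_n ~ 3 · n^14 · (log n)^5 / 14

By integral comparison, S_n = ∫_1^n 3 · x^13 · (log x)^5 dx + O(n^13 · (log n)^5). For the integral, the leading term of ∫_1^n x^13 (log x)^5 dx is n^14/14 · (log n)^5 (by repeated integration by parts; each step lowers the log-exponent and produces a relatively O(1/log n) correction). Hence S_n ~ 3 · n^14 · (log n)^5 / 14.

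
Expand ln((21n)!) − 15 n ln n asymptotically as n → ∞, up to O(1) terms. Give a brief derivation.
ln((21n)!) − 15 n ln n = 6 n ln n + 21(ln 21 − 1) n + (1/2) ln(2π·21n) + O(1/n)

Stirling: ln((21n)!) = 21n ln(21n) − 21n + (1/2) ln(2π·21n) + O(1/n).
Expand 21n ln(21n) = 21n (ln n + ln 21) = 21n ln n + 21n ln 21.
Subtract 15n ln n: leading term is (21 − 15) n ln n = 6 n ln n. The next term is 21n ln 21 − 21n = 21(ln 21 − 1) n. Then the (1/2) ln(2π·21n) correction.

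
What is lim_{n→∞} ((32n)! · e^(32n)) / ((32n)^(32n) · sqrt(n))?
lim = sqrt(2π·32)

Stirling: (32n)! ~ sqrt(2π·32n) · (32n/e)^(32n). Hence
  (32n)! · e^(32n) / (32n)^(32n) ~ sqrt(2π·32n).
Dividing by sqrt(n): sqrt(2π·32n) / sqrt(n) = sqrt(2π·32) · n^((1−1)/2), so the limit is sqrt(2π·32).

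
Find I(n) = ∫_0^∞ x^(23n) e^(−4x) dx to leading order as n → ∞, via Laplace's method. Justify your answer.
I(n) ~ (sqrt(2π·23n) / 4) · (23n/(4e))^(23n)

Write the integrand as exp(23n ln x − 4x) and set f(x) = 23n ln x − 4x. Then f'(x) = 23n/x − 4 = 0 at x* = 23n/4, and f''(x*) = −23n/x*^2 = −4^2/(23n). Laplace's method (interior maximum) gives
  I(n) ~ e^(f(x*)) · sqrt(2π / |f''(x*)|)
        = exp(23n ln(23n/4) − 23n) · sqrt(2π · 23n / 4^2)
        = (23n/4)^(23n) e^(−23n) · sqrt(2π·23n) / 4
        = (sqrt(2π·23n) / 4) · (23n/(4e))^(23n).
This matches Γ(23n+1)/4^(23n+1) with Stirling applied to Γ.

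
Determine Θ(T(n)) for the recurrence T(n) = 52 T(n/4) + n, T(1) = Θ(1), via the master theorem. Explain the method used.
T(n) = Θ(n^(log_4 52))

Master theorem: compare f(n) = n to n^(log_4 52) where log_4 52 ≈ 2.850. Since 1 < log_4 52, we have f(n) = O(n^(log_4 52 − ε)) for some ε > 0 — Case 1. Hence T(n) = Θ(n^(log_4 52)).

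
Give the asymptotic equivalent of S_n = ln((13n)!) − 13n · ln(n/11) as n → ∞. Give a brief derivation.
S_n ~ 13n · (ln 143 − 1) + O(ln n)

Stirling: ln((13n)!) = 13n ln(13n) − 13n + O(ln n).
  S_n = 13n ln(13n) − 13n − 13n ln(n/11) + O(ln n)
      = 13n ln(13n) − 13n ln n + 13n ln 11 − 13n + O(ln n)
      = 13n ln 13 + 13n ln 11 − 13n + O(ln n)
      = 13n (ln 143 − 1) + O(ln n).
Numerically ln(143) − 1 ≈ 3.9628.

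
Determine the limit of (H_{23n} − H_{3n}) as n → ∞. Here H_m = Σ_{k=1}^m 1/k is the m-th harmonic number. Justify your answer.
lim = ln(23/3)

Euler-Maclaurin gives H_m = ln m + γ + 1/(2m) + O(1/m^2). The γ and O(1/m) terms cancel in the difference:
  H_{23n} − H_{3n} = ln(23n) − ln(3n) + O(1/n) = ln(23/3) + O(1/n).
Hence the limit is ln(23/3).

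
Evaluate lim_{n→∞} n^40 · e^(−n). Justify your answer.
lim = 0

Exponentials with base > 1 dominate every fixed polynomial: for any fixed c, n^c / e^n → 0 as n → ∞ (e.g. by the ratio test, or since e^n grows faster than any power of n). Hence n^40 · e^(−n) = n^40 / e^n → 0.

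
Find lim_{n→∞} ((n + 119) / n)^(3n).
lim = e^357

Rewrite as (1 + 119/n)^(3n). By the standard limit (1 + x/n)^n → e^x, we have (1 + 119/n)^n → e^119, and raising to the 3rd power gives e^357.
More precisely, ln[(1 + 119/n)^(3n)] = 3n · ln(1 + 119/n) = 3n · (119/n + O(1/n^2)) = 357 + O(1/n) → 357.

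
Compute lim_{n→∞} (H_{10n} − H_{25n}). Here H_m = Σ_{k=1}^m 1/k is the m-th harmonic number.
lim = ln(10/25) = ln(2/5)

Euler-Maclaurin gives H_m = ln m + γ + 1/(2m) + O(1/m^2). The γ and O(1/m) terms cancel in the difference:
  H_{10n} − H_{25n} = ln(10n) − ln(25n) + O(1/n) = ln(10/25) + O(1/n).
Hence the limit is ln(10/25) = ln(2/5).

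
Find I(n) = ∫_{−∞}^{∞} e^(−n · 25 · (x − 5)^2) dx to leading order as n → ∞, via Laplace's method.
I(n) = sqrt(π/(25n))

Here φ(x) = 25 · (x − 5)^2 has its unique minimum at x* = 5 with φ(x*) = 0 and φ''(x*) = 50. Laplace's method gives
  I(n) ~ e^(−n φ(x*)) · sqrt(2π / (n · φ''(x*))) = sqrt(2π / (50n)) = sqrt(π/(25n)).
This is exact: substituting u = (x − 5)·sqrt(25n) gives I(n) = (1/sqrt(25n)) ∫_{−∞}^{∞} e^(−u^2) du = sqrt(π/(25n)).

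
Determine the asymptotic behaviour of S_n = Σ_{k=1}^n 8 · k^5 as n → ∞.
S_n ~ 4 · n^6 / 3

By integral comparison (Euler-Maclaurin), Σ_{k=1}^n 8 · k^5 = 8 · ∫_0^n x^5 dx + O(n^5) = 8 · n^6/6 = 4 · n^6 / 3 + O(n^5). (Equivalently, Faulhaber's formula gives the same leading term.)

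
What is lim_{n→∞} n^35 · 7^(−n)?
lim = 0

Exponentials with base > 1 dominate every fixed polynomial: for any fixed c, n^c / 7^n → 0 as n → ∞ (e.g. by the ratio test, or by writing 7^n = e^(n ln 7) and noting e^(n ln 7) / n^c → ∞). Hence n^35 · 7^(−n) = n^35 / 7^n → 0.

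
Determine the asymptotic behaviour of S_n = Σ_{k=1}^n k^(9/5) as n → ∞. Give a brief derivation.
S_n ~ (5/14) · n^(14/5)

Integral comparison: Σ_{k=1}^n k^(9/5) = ∫_0^n x^(9/5) dx + O(n^(9/5)). The integral is n^(1 + 9/5) / (1 + 9/5) = n^((9+5)/5) / ((9+5)/5) = (5/14) · n^(14/5).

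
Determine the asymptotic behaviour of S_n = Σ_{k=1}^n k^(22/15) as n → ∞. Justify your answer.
S_n ~ (15/37) · n^(37/15)

Integral comparison: Σ_{k=1}^n k^(22/15) = ∫_0^n x^(22/15) dx + O(n^(22/15)). The integral is n^(1 + 22/15) / (1 + 22/15) = n^((22+15)/15) / ((22+15)/15) = (15/37) · n^(37/15).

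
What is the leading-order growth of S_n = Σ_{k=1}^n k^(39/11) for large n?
S_n ~ (11/50) · n^(50/11)

Integral comparison: Σ_{k=1}^n k^(39/11) = ∫_0^n x^(39/11) dx + O(n^(39/11)). The integral is n^(1 + 39/11) / (1 + 39/11) = n^((39+11)/11) / ((39+11)/11) = (11/50) · n^(50/11).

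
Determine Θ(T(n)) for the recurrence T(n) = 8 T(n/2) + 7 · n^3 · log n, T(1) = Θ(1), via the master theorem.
T(n) = Θ(n^3 · (log n)^2)

Here log_2 8 = 3 and f(n) = 7 · n^3 · log n = Θ(n^(log_2 8) · (log n)^1). This is the extended Case 2 of the master theorem (f matches the critical exponent up to log factors), giving T(n) = Θ(n^(log_2 8) · (log n)^(1+1)) = Θ(n^3 · (log n)^2).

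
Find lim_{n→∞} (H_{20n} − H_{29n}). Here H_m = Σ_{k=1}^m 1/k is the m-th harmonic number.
lim = ln(20/29)

Euler-Maclaurin gives H_m = ln m + γ + 1/(2m) + O(1/m^2). The γ and O(1/m) terms cancel in the difference:
  H_{20n} − H_{29n} = ln(20n) − ln(29n) + O(1/n) = ln(20/29) + O(1/n).
Hence the limit is ln(20/29).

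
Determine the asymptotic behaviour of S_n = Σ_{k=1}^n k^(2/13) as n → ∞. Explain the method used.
S_n ~ (13/15) · n^(15/13)

Integral comparison: Σ_{k=1}^n k^(2/13) = ∫_0^n x^(2/13) dx + O(n^(2/13)). The integral is n^(1 + 2/13) / (1 + 2/13) = n^((2+13)/13) / ((2+13)/13) = (13/15) · n^(15/13).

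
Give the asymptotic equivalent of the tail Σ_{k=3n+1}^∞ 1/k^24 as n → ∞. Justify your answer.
Σ_{k>3n} 1/k^24 ~ 1/(23 · (3n)^23)

Compare to the integral: ∫_{3n}^∞ x^(−24) dx = [−x^(−23)/23]_{3n}^∞ = 1/((24−1)·(3n)^23). Euler-Maclaurin then gives
  Σ_{k>3n} 1/k^24 = ∫_{3n}^∞ dx/x^24 − 1/(2·(3n)^24) + O(1/(3n)^25).
(Equivalently this is ζ(24) − Σ_{k≤3n} 1/k^24.)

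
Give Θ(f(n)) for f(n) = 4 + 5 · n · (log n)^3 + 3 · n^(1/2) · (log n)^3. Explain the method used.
f(n) ∈ Θ(n · (log n)^3)

Compare the terms by growth order. For large n, n^a · (log n)^b dominates n^a' · (log n)^b' iff a > a', or (a = a' and b > b'). Ranking the 3 terms shows the dominant one is 5 · n · (log n)^3. Hence f(n) ∈ Θ(n · (log n)^3).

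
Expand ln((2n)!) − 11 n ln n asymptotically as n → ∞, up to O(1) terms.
ln((2n)!) − 11 n ln n = −9 n ln n + 2(ln 2 − 1) n + (1/2) ln(2π·2n) + O(1/n)

Stirling: ln((2n)!) = 2n ln(2n) − 2n + (1/2) ln(2π·2n) + O(1/n).
Expand 2n ln(2n) = 2n (ln n + ln 2) = 2n ln n + 2n ln 2.
Subtract 11n ln n: leading term is (2 − 11) n ln n = −9 n ln n. The next term is 2n ln 2 − 2n = 2(ln 2 − 1) n. Then the (1/2) ln(2π·2n) correction.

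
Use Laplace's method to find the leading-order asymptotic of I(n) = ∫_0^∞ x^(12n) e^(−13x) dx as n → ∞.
I(n) ~ (sqrt(2π·12n) / 13) · (12n/(13e))^(12n)

Write the integrand as exp(12n ln x − 13x) and set f(x) = 12n ln x − 13x. Then f'(x) = 12n/x − 13 = 0 at x* = 12n/13, and f''(x*) = −12n/x*^2 = −13^2/(12n). Laplace's method (interior maximum) gives
  I(n) ~ e^(f(x*)) · sqrt(2π / |f''(x*)|)
        = exp(12n ln(12n/13) − 12n) · sqrt(2π · 12n / 13^2)
        = (12n/13)^(12n) e^(−12n) · sqrt(2π·12n) / 13
        = (sqrt(2π·12n) / 13) · (12n/(13e))^(12n).
This matches Γ(12n+1)/13^(12n+1) with Stirling applied to Γ.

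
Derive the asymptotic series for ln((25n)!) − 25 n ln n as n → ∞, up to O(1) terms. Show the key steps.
ln((25n)!) − 25 n ln n = 25(ln 25 − 1) n + (1/2) ln(2π·25n) + O(1/n)

Stirling: ln((25n)!) = 25n ln(25n) − 25n + (1/2) ln(2π·25n) + O(1/n).
Since 25n ln(25n) = 25n ln n + 25n ln 25, subtracting 25n ln n cancels the n ln n term exactly. What remains is 25(ln 25 − 1) n + (1/2) ln(2π·25n) + O(1/n).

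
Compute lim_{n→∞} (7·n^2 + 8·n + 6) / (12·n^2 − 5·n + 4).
lim = 7/12

For large n the leading n^2 terms dominate both numerator and denominator. Dividing top and bottom by n^2, every other term tends to 0, leaving 7/12.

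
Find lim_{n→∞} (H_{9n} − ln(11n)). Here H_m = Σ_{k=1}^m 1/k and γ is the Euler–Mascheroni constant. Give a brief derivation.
lim = ln(9/11) + γ

By Euler-Maclaurin, H_m = ln m + γ + O(1/m). So
  H_{9n} − ln(11n) = ln(9n) + γ − ln(11n) + O(1/n)
                       = ln(9/11) + γ + O(1/n).
Hence the limit is ln(9/11) + γ.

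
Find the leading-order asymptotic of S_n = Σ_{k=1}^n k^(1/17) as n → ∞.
S_n ~ (17/18) · n^(18/17)

Integral comparison: Σ_{k=1}^n k^(1/17) = ∫_0^n x^(1/17) dx + O(n^(1/17)). The integral is n^(1 + 1/17) / (1 + 1/17) = n^((1+17)/17) / ((1+17)/17) = (17/18) · n^(18/17).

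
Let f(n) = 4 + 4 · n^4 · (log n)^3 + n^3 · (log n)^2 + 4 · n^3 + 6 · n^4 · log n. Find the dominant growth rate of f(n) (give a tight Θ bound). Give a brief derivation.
f(n) ∈ Θ(n^4 · (log n)^3)

Compare the terms by growth order. For large n, n^a · (log n)^b dominates n^a' · (log n)^b' iff a > a', or (a = a' and b > b'). Ranking the 5 terms shows the dominant one is 4 · n^4 · (log n)^3. Hence f(n) ∈ Θ(n^4 · (log n)^3).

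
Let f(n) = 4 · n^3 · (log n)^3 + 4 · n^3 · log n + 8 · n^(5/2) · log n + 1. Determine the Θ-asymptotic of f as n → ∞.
f(n) ∈ Θ(n^3 · (log n)^3)

Compare the terms by growth order. For large n, n^a · (log n)^b dominates n^a' · (log n)^b' iff a > a', or (a = a' and b > b'). Ranking the 4 terms shows the dominant one is 4 · n^3 · (log n)^3. Hence f(n) ∈ Θ(n^3 · (log n)^3).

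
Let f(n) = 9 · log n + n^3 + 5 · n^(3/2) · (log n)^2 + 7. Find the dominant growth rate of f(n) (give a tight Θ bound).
f(n) ∈ Θ(n^3)

Compare the terms by growth order. For large n, n^a · (log n)^b dominates n^a' · (log n)^b' iff a > a', or (a = a' and b > b'). Ranking the 4 terms shows the dominant one is n^3. Hence f(n) ∈ Θ(n^3).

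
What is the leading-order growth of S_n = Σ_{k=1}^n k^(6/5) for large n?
S_n ~ (5/11) · n^(11/5)

Integral comparison: Σ_{k=1}^n k^(6/5) = ∫_0^n x^(6/5) dx + O(n^(6/5)). The integral is n^(1 + 6/5) / (1 + 6/5) = n^((6+5)/5) / ((6+5)/5) = (5/11) · n^(11/5).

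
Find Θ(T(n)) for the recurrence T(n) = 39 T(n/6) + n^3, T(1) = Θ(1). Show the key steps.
T(n) = Θ(n^3)

log_6 39 ≈ 2.045. f(n) = n^3 dominates n^(log_6 39) since 3 > 2.045, and the regularity condition a·f(n/b) = 39·(n/6)^3 = (39/216)·n^3 ≤ c·f(n) holds with c = 39/216 ≈ 0.181 < 1. So this is Case 3: T(n) = Θ(f(n)) = Θ(n^3).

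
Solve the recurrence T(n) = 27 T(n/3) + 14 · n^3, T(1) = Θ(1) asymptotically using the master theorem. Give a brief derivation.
T(n) = Θ(n^3 log n)

log_3 27 = 3, and f(n) = 14 · n^3 = Θ(n^(log_3 27)). This is Case 2 of the master theorem: T(n) = Θ(f(n) · log n) = Θ(n^3 log n).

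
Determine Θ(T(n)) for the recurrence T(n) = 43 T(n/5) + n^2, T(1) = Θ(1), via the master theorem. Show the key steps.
T(n) = Θ(n^(log_5 43))

Master theorem: compare f(n) = n^2 to n^(log_5 43) where log_5 43 ≈ 2.337. Since 2 < log_5 43, we have f(n) = O(n^(log_5 43 − ε)) for some ε > 0 — Case 1. Hence T(n) = Θ(n^(log_5 43)).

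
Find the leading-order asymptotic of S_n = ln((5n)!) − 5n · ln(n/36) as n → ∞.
S_n ~ 5n · (ln 180 − 1) + O(ln n)

Stirling: ln((5n)!) = 5n ln(5n) − 5n + O(ln n).
  S_n = 5n ln(5n) − 5n − 5n ln(n/36) + O(ln n)
      = 5n ln(5n) − 5n ln n + 5n ln 36 − 5n + O(ln n)
      = 5n ln 5 + 5n ln 36 − 5n + O(ln n)
      = 5n (ln 180 − 1) + O(ln n).
Numerically ln(180) − 1 ≈ 4.1930.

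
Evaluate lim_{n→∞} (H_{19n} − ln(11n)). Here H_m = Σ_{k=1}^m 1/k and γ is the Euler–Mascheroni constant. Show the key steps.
lim = ln(19/11) + γ

By Euler-Maclaurin, H_m = ln m + γ + O(1/m). So
  H_{19n} − ln(11n) = ln(19n) + γ − ln(11n) + O(1/n)
                       = ln(19/11) + γ + O(1/n).
Hence the limit is ln(19/11) + γ.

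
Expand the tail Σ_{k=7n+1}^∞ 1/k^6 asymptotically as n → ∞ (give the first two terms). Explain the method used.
Σ_{k>7n} 1/k^6 = 1/(5 · (7n)^5) − 1/(2 · (7n)^6) + O(1/(7n)^7)

Compare to the integral: ∫_{7n}^∞ x^(−6) dx = [−x^(−5)/5]_{7n}^∞ = 1/((6−1)·(7n)^5). The Euler-Maclaurin correction adds −f(7n)/2 = −1/(2·(7n)^6). Euler-Maclaurin then gives
  Σ_{k>7n} 1/k^6 = ∫_{7n}^∞ dx/x^6 − 1/(2·(7n)^6) + O(1/(7n)^7).
(Equivalently this is ζ(6) − Σ_{k≤7n} 1/k^6.)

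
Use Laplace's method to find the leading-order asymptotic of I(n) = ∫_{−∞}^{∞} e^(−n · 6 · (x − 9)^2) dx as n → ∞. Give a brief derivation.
I(n) = sqrt(π/(6n))

Here φ(x) = 6 · (x − 9)^2 has its unique minimum at x* = 9 with φ(x*) = 0 and φ''(x*) = 12. Laplace's method gives
  I(n) ~ e^(−n φ(x*)) · sqrt(2π / (n · φ''(x*))) = sqrt(2π / (12n)) = sqrt(π/(6n)).
This is exact: substituting u = (x − 9)·sqrt(6n) gives I(n) = (1/sqrt(6n)) ∫_{−∞}^{∞} e^(−u^2) du = sqrt(π/(6n)).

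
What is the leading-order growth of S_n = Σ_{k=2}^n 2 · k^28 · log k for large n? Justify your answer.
S_n ~ 2 · n^29 log n / 29 − 2 · n^29 / 841

By integral comparison, S_n = ∫_1^n 2 · x^28 · log x dx + O(n^28 · log n). For the integral, ∫ x^28 log x dx = n^29 log n / 29 − n^29/841 (integration by parts). Hence S_n ~ 2 · n^29 log n / 29 − 2 · n^29 / 841.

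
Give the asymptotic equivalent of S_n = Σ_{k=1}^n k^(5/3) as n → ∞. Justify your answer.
S_n ~ (3/8) · n^(8/3)

Integral comparison: Σ_{k=1}^n k^(5/3) = ∫_0^n x^(5/3) dx + O(n^(5/3)). The integral is n^(1 + 5/3) / (1 + 5/3) = n^((5+3)/3) / ((5+3)/3) = (3/8) · n^(8/3).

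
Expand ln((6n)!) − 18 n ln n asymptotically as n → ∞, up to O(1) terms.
ln((6n)!) − 18 n ln n = −12 n ln n + 6(ln 6 − 1) n + (1/2) ln(2π·6n) + O(1/n)

Stirling: ln((6n)!) = 6n ln(6n) − 6n + (1/2) ln(2π·6n) + O(1/n).
Expand 6n ln(6n) = 6n (ln n + ln 6) = 6n ln n + 6n ln 6.
Subtract 18n ln n: leading term is (6 − 18) n ln n = −12 n ln n. The next term is 6n ln 6 − 6n = 6(ln 6 − 1) n. Then the (1/2) ln(2π·6n) correction.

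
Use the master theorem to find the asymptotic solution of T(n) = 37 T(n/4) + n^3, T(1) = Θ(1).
T(n) = Θ(n^3)

log_4 37 ≈ 2.605. f(n) = n^3 dominates n^(log_4 37) since 3 > 2.605, and the regularity condition a·f(n/b) = 37·(n/4)^3 = (37/64)·n^3 ≤ c·f(n) holds with c = 37/64 ≈ 0.578 < 1. So this is Case 3: T(n) = Θ(f(n)) = Θ(n^3).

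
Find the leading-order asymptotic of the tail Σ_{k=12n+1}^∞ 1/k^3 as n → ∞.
Σ_{k>12n} 1/k^3 ~ 1/(2 · (12n)^2)

Compare to the integral: ∫_{12n}^∞ x^(−3) dx = [−x^(−2)/2]_{12n}^∞ = 1/((3−1)·(12n)^2). Euler-Maclaurin then gives
  Σ_{k>12n} 1/k^3 = ∫_{12n}^∞ dx/x^3 − 1/(2·(12n)^3) + O(1/(12n)^4).
(Equivalently this is ζ(3) − Σ_{k≤12n} 1/k^3.)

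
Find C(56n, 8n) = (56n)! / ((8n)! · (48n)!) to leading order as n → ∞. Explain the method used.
C(56n, 8n) ~ (823543/46656)^(8n) · sqrt(7/(12π·8n))

Write N = 8n. Apply Stirling to each factorial:
  (7N)! ~ sqrt(2π·7N) · (7N/e)^(7N),
  N! ~ sqrt(2π N) · (N/e)^N,
  (6N)! ~ sqrt(2π·6N) · (6N/e)^(6N).
The exponential factors combine to (7N)^(7N) / (N^N · (6N)^(6N)) = 7^(7N)/6^(6N) = (7^7/6^6)^N = (823543/46656)^N.
The square-root prefactors combine to sqrt(2π·7N) / (sqrt(2π N)·sqrt(2π·6N)) = sqrt(7 / (2π·6·N)) = sqrt(7/(12π·8n)).
Substituting N = 8n: C(56n, 8n) ~ (823543/46656)^(8n) · sqrt(7/(12π·8n)).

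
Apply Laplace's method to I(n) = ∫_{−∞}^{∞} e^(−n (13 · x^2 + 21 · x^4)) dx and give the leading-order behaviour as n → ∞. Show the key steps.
I(n) ~ sqrt(π/(13n))

φ(x) = 13 · x^2 + 21 · x^4 has its unique global minimum at x* = 0 (since φ'(x) = 26x + 84x^3 = 0 only at x = 0 for real x with both coefficients positive, and φ → ∞ as |x| → ∞). At x* = 0, φ(0) = 0 and φ''(0) = 26. Laplace's method then gives
  I(n) ~ sqrt(2π / (n · φ''(0))) · e^(−n φ(0)) = sqrt(2π / (26n)) = sqrt(π/(13n)).
The 21 · x^4 term contributes only at subleading order (an O(1/n) relative correction).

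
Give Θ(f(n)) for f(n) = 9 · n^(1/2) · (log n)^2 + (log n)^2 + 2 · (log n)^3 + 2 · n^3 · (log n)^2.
f(n) ∈ Θ(n^3 · (log n)^2)

Compare the terms by growth order. For large n, n^a · (log n)^b dominates n^a' · (log n)^b' iff a > a', or (a = a' and b > b'). Ranking the 4 terms shows the dominant one is 2 · n^3 · (log n)^2. Hence f(n) ∈ Θ(n^3 · (log n)^2).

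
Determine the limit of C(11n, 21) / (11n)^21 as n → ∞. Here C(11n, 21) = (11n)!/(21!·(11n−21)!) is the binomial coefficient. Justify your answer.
lim = 1/21! = 1/51090942171709440000

With N = 11n → ∞: C(N, 21) / N^21 = [N(N−1)…(N−20)] / (21! · N^21) = (1/21!) · 1 · (1 − 1/(11n)) · … · (1 − 20/(11n)). Each factor → 1 as N → ∞, so the limit is 1/21! = 1/51090942171709440000.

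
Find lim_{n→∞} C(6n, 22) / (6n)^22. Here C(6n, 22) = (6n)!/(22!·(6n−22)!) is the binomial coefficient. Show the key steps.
lim = 1/22! = 1/1124000727777607680000

With N = 6n → ∞: C(N, 22) / N^22 = [N(N−1)…(N−21)] / (22! · N^22) = (1/22!) · 1 · (1 − 1/(6n)) · … · (1 − 21/(6n)). Each factor → 1 as N → ∞, so the limit is 1/22! = 1/1124000727777607680000.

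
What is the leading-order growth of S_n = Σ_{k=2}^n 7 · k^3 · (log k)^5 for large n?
S_n ~ 7 · n^4 · (log n)^5 / 4

By integral comparison, S_n = ∫_1^n 7 · x^3 · (log x)^5 dx + O(n^3 · (log n)^5). For the integral, the leading term of ∫_1^n x^3 (log x)^5 dx is n^4/4 · (log n)^5 (by repeated integration by parts; each step lowers the log-exponent and produces a relatively O(1/log n) correction). Hence S_n ~ 7 · n^4 · (log n)^5 / 4.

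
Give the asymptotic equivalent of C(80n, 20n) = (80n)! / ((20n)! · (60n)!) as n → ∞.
C(80n, 20n) ~ (256/27)^(20n) · sqrt(2/(3π·20n))

Write N = 20n. Apply Stirling to each factorial:
  (4N)! ~ sqrt(2π·4N) · (4N/e)^(4N),
  N! ~ sqrt(2π N) · (N/e)^N,
  (3N)! ~ sqrt(2π·3N) · (3N/e)^(3N).
The exponential factors combine to (4N)^(4N) / (N^N · (3N)^(3N)) = 4^(4N)/3^(3N) = (4^4/3^3)^N = (256/27)^N.
The square-root prefactors combine to sqrt(2π·4N) / (sqrt(2π N)·sqrt(2π·3N)) = sqrt(4 / (2π·3·N)) = sqrt(2/(3π·20n)).
Substituting N = 20n: C(80n, 20n) ~ (256/27)^(20n) · sqrt(2/(3π·20n)).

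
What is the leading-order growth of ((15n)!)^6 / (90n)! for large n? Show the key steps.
((15n)!)^6/(90n)! ~ ((2π·15n)^(5/2) / sqrt(6)) · 6^(−6·15n)  →  0

Write N = 15n. Stirling: N! ~ sqrt(2π N)(N/e)^N and (6N)! ~ sqrt(2π·6N)·(6N/e)^(6N).
  (N!)^6/(6N)! ~ (2π N)^(6/2) (N/e)^(6N) / [sqrt(2π·6N) (6N/e)^(6N)]
     = (2π N)^(6/2) / sqrt(2π·6N) · (N/(6N))^(6N)
     = (2π N)^((6−1)/2) / sqrt(6) · 6^(−6N).
Since 6^6 > 1, the factor 6^(−6N) decays exponentially, so the ratio → 0. Substituting N = 15n gives the stated form.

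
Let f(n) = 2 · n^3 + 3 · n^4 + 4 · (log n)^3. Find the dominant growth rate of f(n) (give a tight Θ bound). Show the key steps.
f(n) ∈ Θ(n^4)

Compare the terms by growth order. For large n, n^a · (log n)^b dominates n^a' · (log n)^b' iff a > a', or (a = a' and b > b'). Ranking the 3 terms shows the dominant one is 3 · n^4. Hence f(n) ∈ Θ(n^4).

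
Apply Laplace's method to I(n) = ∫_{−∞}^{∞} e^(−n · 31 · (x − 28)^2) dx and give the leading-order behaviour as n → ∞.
I(n) = sqrt(π/(31n))

Here φ(x) = 31 · (x − 28)^2 has its unique minimum at x* = 28 with φ(x*) = 0 and φ''(x*) = 62. Laplace's method gives
  I(n) ~ e^(−n φ(x*)) · sqrt(2π / (n · φ''(x*))) = sqrt(2π / (62n)) = sqrt(π/(31n)).
This is exact: substituting u = (x − 28)·sqrt(31n) gives I(n) = (1/sqrt(31n)) ∫_{−∞}^{∞} e^(−u^2) du = sqrt(π/(31n)).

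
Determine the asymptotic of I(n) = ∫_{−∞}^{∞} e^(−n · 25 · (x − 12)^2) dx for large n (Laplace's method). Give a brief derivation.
I(n) = sqrt(π/(25n))

Here φ(x) = 25 · (x − 12)^2 has its unique minimum at x* = 12 with φ(x*) = 0 and φ''(x*) = 50. Laplace's method gives
  I(n) ~ e^(−n φ(x*)) · sqrt(2π / (n · φ''(x*))) = sqrt(2π / (50n)) = sqrt(π/(25n)).
This is exact: substituting u = (x − 12)·sqrt(25n) gives I(n) = (1/sqrt(25n)) ∫_{−∞}^{∞} e^(−u^2) du = sqrt(π/(25n)).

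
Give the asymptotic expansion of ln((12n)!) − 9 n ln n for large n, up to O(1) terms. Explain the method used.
ln((12n)!) − 9 n ln n = 3 n ln n + 12(ln 12 − 1) n + (1/2) ln(2π·12n) + O(1/n)

Stirling: ln((12n)!) = 12n ln(12n) − 12n + (1/2) ln(2π·12n) + O(1/n).
Expand 12n ln(12n) = 12n (ln n + ln 12) = 12n ln n + 12n ln 12.
Subtract 9n ln n: leading term is (12 − 9) n ln n = 3 n ln n. The next term is 12n ln 12 − 12n = 12(ln 12 − 1) n. Then the (1/2) ln(2π·12n) correction.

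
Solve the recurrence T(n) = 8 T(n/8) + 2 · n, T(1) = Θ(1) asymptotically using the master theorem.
T(n) = Θ(n log n)

log_8 8 = 1, and f(n) = 2 · n = Θ(n^(log_8 8)). This is Case 2 of the master theorem: T(n) = Θ(f(n) · log n) = Θ(n log n).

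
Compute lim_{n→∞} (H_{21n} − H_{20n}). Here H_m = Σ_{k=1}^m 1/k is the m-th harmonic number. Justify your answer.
lim = ln(21/20)

Euler-Maclaurin gives H_m = ln m + γ + 1/(2m) + O(1/m^2). The γ and O(1/m) terms cancel in the difference:
  H_{21n} − H_{20n} = ln(21n) − ln(20n) + O(1/n) = ln(21/20) + O(1/n).
Hence the limit is ln(21/20).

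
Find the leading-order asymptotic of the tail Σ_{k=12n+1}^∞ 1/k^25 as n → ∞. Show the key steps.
Σ_{k>12n} 1/k^25 ~ 1/(24 · (12n)^24)

Compare to the integral: ∫_{12n}^∞ x^(−25) dx = [−x^(−24)/24]_{12n}^∞ = 1/((25−1)·(12n)^24). Euler-Maclaurin then gives
  Σ_{k>12n} 1/k^25 = ∫_{12n}^∞ dx/x^25 − 1/(2·(12n)^25) + O(1/(12n)^26).
(Equivalently this is ζ(25) − Σ_{k≤12n} 1/k^25.)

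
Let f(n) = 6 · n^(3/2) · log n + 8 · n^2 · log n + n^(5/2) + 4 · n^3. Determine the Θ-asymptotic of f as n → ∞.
f(n) ∈ Θ(n^3)

Compare the terms by growth order. For large n, n^a · (log n)^b dominates n^a' · (log n)^b' iff a > a', or (a = a' and b > b'). Ranking the 4 terms shows the dominant one is 4 · n^3. Hence f(n) ∈ Θ(n^3).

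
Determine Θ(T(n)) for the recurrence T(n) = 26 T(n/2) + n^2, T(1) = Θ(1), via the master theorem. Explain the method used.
T(n) = Θ(n^(log_2 26))

Master theorem: compare f(n) = n^2 to n^(log_2 26) where log_2 26 ≈ 4.700. Since 2 < log_2 26, we have f(n) = O(n^(log_2 26 − ε)) for some ε > 0 — Case 1. Hence T(n) = Θ(n^(log_2 26)).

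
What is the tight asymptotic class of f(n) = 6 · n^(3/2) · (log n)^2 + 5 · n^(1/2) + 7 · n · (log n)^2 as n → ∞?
f(n) ∈ Θ(n^(3/2) · (log n)^2)

Compare the terms by growth order. For large n, n^a · (log n)^b dominates n^a' · (log n)^b' iff a > a', or (a = a' and b > b'). Ranking the 3 terms shows the dominant one is 6 · n^(3/2) · (log n)^2. Hence f(n) ∈ Θ(n^(3/2) · (log n)^2).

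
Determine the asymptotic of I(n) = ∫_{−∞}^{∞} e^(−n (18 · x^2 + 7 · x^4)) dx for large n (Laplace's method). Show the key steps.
I(n) ~ sqrt(π/(18n))

φ(x) = 18 · x^2 + 7 · x^4 has its unique global minimum at x* = 0 (since φ'(x) = 36x + 28x^3 = 0 only at x = 0 for real x with both coefficients positive, and φ → ∞ as |x| → ∞). At x* = 0, φ(0) = 0 and φ''(0) = 36. Laplace's method then gives
  I(n) ~ sqrt(2π / (n · φ''(0))) · e^(−n φ(0)) = sqrt(2π / (36n)) = sqrt(π/(18n)).
The 7 · x^4 term contributes only at subleading order (an O(1/n) relative correction).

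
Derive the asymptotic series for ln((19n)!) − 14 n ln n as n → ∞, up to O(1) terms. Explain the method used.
ln((19n)!) − 14 n ln n = 5 n ln n + 19(ln 19 − 1) n + (1/2) ln(2π·19n) + O(1/n)

Stirling: ln((19n)!) = 19n ln(19n) − 19n + (1/2) ln(2π·19n) + O(1/n).
Expand 19n ln(19n) = 19n (ln n + ln 19) = 19n ln n + 19n ln 19.
Subtract 14n ln n: leading term is (19 − 14) n ln n = 5 n ln n. The next term is 19n ln 19 − 19n = 19(ln 19 − 1) n. Then the (1/2) ln(2π·19n) correction.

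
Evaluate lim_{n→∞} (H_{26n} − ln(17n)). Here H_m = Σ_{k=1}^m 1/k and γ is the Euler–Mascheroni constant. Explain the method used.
lim = ln(26/17) + γ

By Euler-Maclaurin, H_m = ln m + γ + O(1/m). So
  H_{26n} − ln(17n) = ln(26n) + γ − ln(17n) + O(1/n)
                       = ln(26/17) + γ + O(1/n).
Hence the limit is ln(26/17) + γ.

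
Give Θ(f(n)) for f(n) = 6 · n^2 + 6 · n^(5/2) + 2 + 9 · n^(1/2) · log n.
f(n) ∈ Θ(n^(5/2))

Compare the terms by growth order. For large n, n^a · (log n)^b dominates n^a' · (log n)^b' iff a > a', or (a = a' and b > b'). Ranking the 4 terms shows the dominant one is 6 · n^(5/2). Hence f(n) ∈ Θ(n^(5/2)).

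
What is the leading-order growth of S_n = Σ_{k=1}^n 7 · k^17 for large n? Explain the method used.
S_n ~ 7 · n^18 / 18

By integral comparison (Euler-Maclaurin), Σ_{k=1}^n 7 · k^17 = 7 · ∫_0^n x^17 dx + O(n^17) = 7 · n^18/18 + O(n^17). (Equivalently, Faulhaber's formula gives the same leading term.)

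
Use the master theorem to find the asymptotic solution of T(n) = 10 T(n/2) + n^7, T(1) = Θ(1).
T(n) = Θ(n^7)

log_2 10 ≈ 3.322. f(n) = n^7 dominates n^(log_2 10) since 7 > 3.322, and the regularity condition a·f(n/b) = 10·(n/2)^7 = (10/128)·n^7 ≤ c·f(n) holds with c = 10/128 ≈ 0.0781 < 1. So this is Case 3: T(n) = Θ(f(n)) = Θ(n^7).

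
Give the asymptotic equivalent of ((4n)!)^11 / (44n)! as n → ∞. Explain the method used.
((4n)!)^11/(44n)! ~ ((2π·4n)^(10/2) / sqrt(11)) · 11^(−11·4n)  →  0

Write N = 4n. Stirling: N! ~ sqrt(2π N)(N/e)^N and (11N)! ~ sqrt(2π·11N)·(11N/e)^(11N).
  (N!)^11/(11N)! ~ (2π N)^(11/2) (N/e)^(11N) / [sqrt(2π·11N) (11N/e)^(11N)]
     = (2π N)^(11/2) / sqrt(2π·11N) · (N/(11N))^(11N)
     = (2π N)^((11−1)/2) / sqrt(11) · 11^(−11N).
Since 11^11 > 1, the factor 11^(−11N) decays exponentially, so the ratio → 0. Substituting N = 4n gives the stated form.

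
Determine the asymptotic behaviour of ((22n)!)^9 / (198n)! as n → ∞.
((22n)!)^9/(198n)! ~ ((2π·22n)^(8/2) / 3) · 9^(−9·22n)  →  0

Write N = 22n. Stirling: N! ~ sqrt(2π N)(N/e)^N and (9N)! ~ sqrt(2π·9N)·(9N/e)^(9N).
  (N!)^9/(9N)! ~ (2π N)^(9/2) (N/e)^(9N) / [sqrt(2π·9N) (9N/e)^(9N)]
     = (2π N)^(9/2) / sqrt(2π·9N) · (N/(9N))^(9N)
     = (2π N)^((9−1)/2) / 3 · 9^(−9N).
Since 9^9 > 1, the factor 9^(−9N) decays exponentially, so the ratio → 0. Substituting N = 22n gives the stated form.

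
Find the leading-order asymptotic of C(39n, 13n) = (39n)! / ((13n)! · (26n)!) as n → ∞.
C(39n, 13n) ~ (27/4)^(13n) · sqrt(3/(4π·13n))

Write N = 13n. Apply Stirling to each factorial:
  (3N)! ~ sqrt(2π·3N) · (3N/e)^(3N),
  N! ~ sqrt(2π N) · (N/e)^N,
  (2N)! ~ sqrt(2π·2N) · (2N/e)^(2N).
The exponential factors combine to (3N)^(3N) / (N^N · (2N)^(2N)) = 3^(3N)/2^(2N) = (3^3/2^2)^N = (27/4)^N.
The square-root prefactors combine to sqrt(2π·3N) / (sqrt(2π N)·sqrt(2π·2N)) = sqrt(3 / (2π·2·N)) = sqrt(3/(4π·13n)).
Substituting N = 13n: C(39n, 13n) ~ (27/4)^(13n) · sqrt(3/(4π·13n)).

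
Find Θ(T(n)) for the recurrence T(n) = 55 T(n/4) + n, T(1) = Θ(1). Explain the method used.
T(n) = Θ(n^(log_4 55))

Master theorem: compare f(n) = n to n^(log_4 55) where log_4 55 ≈ 2.891. Since 1 < log_4 55, we have f(n) = O(n^(log_4 55 − ε)) for some ε > 0 — Case 1. Hence T(n) = Θ(n^(log_4 55)).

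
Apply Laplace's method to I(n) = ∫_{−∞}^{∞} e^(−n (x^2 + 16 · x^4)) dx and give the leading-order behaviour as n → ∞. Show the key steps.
I(n) ~ sqrt(π/n)

φ(x) = x^2 + 16 · x^4 has its unique global minimum at x* = 0 (since φ'(x) = 2x + 64x^3 = 0 only at x = 0 for real x with both coefficients positive, and φ → ∞ as |x| → ∞). At x* = 0, φ(0) = 0 and φ''(0) = 2. Laplace's method then gives
  I(n) ~ sqrt(2π / (n · φ''(0))) · e^(−n φ(0)) = sqrt(2π / (2n)) = sqrt(π/n).
The 16 · x^4 term contributes only at subleading order (an O(1/n) relative correction).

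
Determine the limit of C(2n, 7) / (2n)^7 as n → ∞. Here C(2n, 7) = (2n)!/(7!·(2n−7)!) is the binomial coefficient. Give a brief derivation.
lim = 1/7! = 1/5040

With N = 2n → ∞: C(N, 7) / N^7 = [N(N−1)…(N−6)] / (7! · N^7) = (1/7!) · 1 · (1 − 1/(2n)) · … · (1 − 6/(2n)). Each factor → 1 as N → ∞, so the limit is 1/7! = 1/5040.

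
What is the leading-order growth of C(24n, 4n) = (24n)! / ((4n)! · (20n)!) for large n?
C(24n, 4n) ~ (46656/3125)^(4n) · sqrt(3/(5π·4n))

Write N = 4n. Apply Stirling to each factorial:
  (6N)! ~ sqrt(2π·6N) · (6N/e)^(6N),
  N! ~ sqrt(2π N) · (N/e)^N,
  (5N)! ~ sqrt(2π·5N) · (5N/e)^(5N).
The exponential factors combine to (6N)^(6N) / (N^N · (5N)^(5N)) = 6^(6N)/5^(5N) = (6^6/5^5)^N = (46656/3125)^N.
The square-root prefactors combine to sqrt(2π·6N) / (sqrt(2π N)·sqrt(2π·5N)) = sqrt(6 / (2π·5·N)) = sqrt(3/(5π·4n)).
Substituting N = 4n: C(24n, 4n) ~ (46656/3125)^(4n) · sqrt(3/(5π·4n)).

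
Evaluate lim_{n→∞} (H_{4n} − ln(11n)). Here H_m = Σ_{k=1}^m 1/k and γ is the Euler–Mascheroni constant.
lim = ln(4/11) + γ

By Euler-Maclaurin, H_m = ln m + γ + O(1/m). So
  H_{4n} − ln(11n) = ln(4n) + γ − ln(11n) + O(1/n)
                       = ln(4/11) + γ + O(1/n).
Hence the limit is ln(4/11) + γ.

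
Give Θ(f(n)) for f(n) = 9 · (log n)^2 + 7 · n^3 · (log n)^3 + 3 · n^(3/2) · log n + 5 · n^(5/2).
f(n) ∈ Θ(n^3 · (log n)^3)

Compare the terms by growth order. For large n, n^a · (log n)^b dominates n^a' · (log n)^b' iff a > a', or (a = a' and b > b'). Ranking the 4 terms shows the dominant one is 7 · n^3 · (log n)^3. Hence f(n) ∈ Θ(n^3 · (log n)^3).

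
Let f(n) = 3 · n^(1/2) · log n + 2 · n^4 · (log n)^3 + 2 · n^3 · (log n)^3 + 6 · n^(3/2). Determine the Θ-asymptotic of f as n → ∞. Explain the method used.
f(n) ∈ Θ(n^4 · (log n)^3)

Compare the terms by growth order. For large n, n^a · (log n)^b dominates n^a' · (log n)^b' iff a > a', or (a = a' and b > b'). Ranking the 4 terms shows the dominant one is 2 · n^4 · (log n)^3. Hence f(n) ∈ Θ(n^4 · (log n)^3).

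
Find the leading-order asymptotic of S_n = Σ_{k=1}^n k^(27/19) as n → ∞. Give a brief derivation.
S_n ~ (19/46) · n^(46/19)

Integral comparison: Σ_{k=1}^n k^(27/19) = ∫_0^n x^(27/19) dx + O(n^(27/19)). The integral is n^(1 + 27/19) / (1 + 27/19) = n^((27+19)/19) / ((27+19)/19) = (19/46) · n^(46/19).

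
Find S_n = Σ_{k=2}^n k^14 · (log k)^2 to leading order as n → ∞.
S_n ~ n^15 · (log n)^2 / 15

By integral comparison, S_n = ∫_1^n x^14 · (log x)^2 dx + O(n^14 · (log n)^2). For the integral, the leading term of ∫_1^n x^14 (log x)^2 dx is n^15/15 · (log n)^2 (by repeated integration by parts; each step lowers the log-exponent and produces a relatively O(1/log n) correction). Hence S_n ~ n^15 · (log n)^2 / 15.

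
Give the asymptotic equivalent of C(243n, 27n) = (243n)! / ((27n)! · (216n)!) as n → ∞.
C(243n, 27n) ~ (387420489/16777216)^(27n) · sqrt(9/(16π·27n))

Write N = 27n. Apply Stirling to each factorial:
  (9N)! ~ sqrt(2π·9N) · (9N/e)^(9N),
  N! ~ sqrt(2π N) · (N/e)^N,
  (8N)! ~ sqrt(2π·8N) · (8N/e)^(8N).
The exponential factors combine to (9N)^(9N) / (N^N · (8N)^(8N)) = 9^(9N)/8^(8N) = (9^9/8^8)^N = (387420489/16777216)^N.
The square-root prefactors combine to sqrt(2π·9N) / (sqrt(2π N)·sqrt(2π·8N)) = sqrt(9 / (2π·8·N)) = sqrt(9/(16π·27n)).
Substituting N = 27n: C(243n, 27n) ~ (387420489/16777216)^(27n) · sqrt(9/(16π·27n)).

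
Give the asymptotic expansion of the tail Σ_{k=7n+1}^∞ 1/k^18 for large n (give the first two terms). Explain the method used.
Σ_{k>7n} 1/k^18 = 1/(17 · (7n)^17) − 1/(2 · (7n)^18) + O(1/(7n)^19)

Compare to the integral: ∫_{7n}^∞ x^(−18) dx = [−x^(−17)/17]_{7n}^∞ = 1/((18−1)·(7n)^17). The Euler-Maclaurin correction adds −f(7n)/2 = −1/(2·(7n)^18). Euler-Maclaurin then gives
  Σ_{k>7n} 1/k^18 = ∫_{7n}^∞ dx/x^18 − 1/(2·(7n)^18) + O(1/(7n)^19).
(Equivalently this is ζ(18) − Σ_{k≤7n} 1/k^18.)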